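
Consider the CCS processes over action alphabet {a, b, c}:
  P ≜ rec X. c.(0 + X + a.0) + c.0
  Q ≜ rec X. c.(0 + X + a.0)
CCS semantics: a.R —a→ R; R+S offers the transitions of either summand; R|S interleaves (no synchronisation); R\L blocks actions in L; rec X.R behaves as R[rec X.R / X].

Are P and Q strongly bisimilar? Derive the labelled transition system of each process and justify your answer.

LTS(P): 3 reachable states
  p0 = rec X. c.(0 + X + a.0) + c.0 | --c--▸ p1, --c--▸ p2
  p1 = 0 | ∅
  p2 = 0 + (rec X. c.(0 + X + a.0) + c.0) + a.0 | --a--▸ p1, --c--▸ p1, --c--▸ p2
LTS(Q): 3 reachable states
  q0 = rec X. c.(0 + X + a.0) | --c--▸ q1
  q1 = 0 + (rec X. c.(0 + X + a.0)) + a.0 | --a--▸ q2, --c--▸ q1
  q2 = 0 | ∅
Coarsest stable partition (strong bisimilarity classes):
  B0 = {p0}
  B1 = {p2}
  B2 = {p1, q2}
  B3 = {q0}
  B4 = {q1}
p0 ∈ B0, q0 ∈ B3 → different blocks

not bisimilar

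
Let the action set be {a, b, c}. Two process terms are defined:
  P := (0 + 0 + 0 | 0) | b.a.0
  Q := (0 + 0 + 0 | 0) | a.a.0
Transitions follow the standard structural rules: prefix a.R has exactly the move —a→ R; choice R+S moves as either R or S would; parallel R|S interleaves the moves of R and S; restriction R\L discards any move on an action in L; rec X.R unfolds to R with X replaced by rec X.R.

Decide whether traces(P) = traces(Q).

trace-distinct — witness ⟨b⟩

Reachable graph of P (3 states):
  p0 = (0 + 0 + 0 | 0) | b.a.0 ⊢ =b=> p1
  p1 = (0 + 0 + 0 | 0) | a.0 ⊢ =a=> p2
  p2 = (0 + 0 + 0 | 0) | 0 ⊢ stopped
Reachable graph of Q (3 states):
  q0 = (0 + 0 + 0 | 0) | a.a.0 ⊢ =a=> q1
  q1 = (0 + 0 + 0 | 0) | a.0 ⊢ =a=> q2
  q2 = (0 + 0 + 0 | 0) | 0 ⊢ stopped
Trace ⟨b⟩ through P, begin at {p0}:
  step 1 (b): {p1}
  ✓ P
Trace ⟨b⟩ through Q, begin at {q0}:
  step 1 (b): ∅ (Q stuck)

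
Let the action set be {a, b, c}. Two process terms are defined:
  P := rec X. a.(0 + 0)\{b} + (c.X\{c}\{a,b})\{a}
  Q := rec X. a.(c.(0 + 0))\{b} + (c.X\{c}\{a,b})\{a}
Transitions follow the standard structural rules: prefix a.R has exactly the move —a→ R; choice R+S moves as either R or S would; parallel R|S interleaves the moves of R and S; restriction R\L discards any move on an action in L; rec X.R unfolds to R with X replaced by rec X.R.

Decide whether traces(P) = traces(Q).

LTS(P): 3 reachable states
  m0 = rec X. a.(0 + 0)\{b} + (c.X\{c}\{a,b})\{a} has moves -a-> m1, -c-> m2
  m1 = (0 + 0)\{b} has moves ∅
  m2 = (rec X. a.(0 + 0)\{b} + (c.X\{c}\{a,b})\{a})\{c}\{a,b}\{a} has moves ∅
LTS(Q): 4 reachable states
  n0 = rec X. a.(c.(0 + 0))\{b} + (c.X\{c}\{a,b})\{a} has moves -a-> n1, -c-> n2
  n1 = (c.(0 + 0))\{b} has moves -c-> n3
  n2 = (rec X. a.(c.(0 + 0))\{b} + (c.X\{c}\{a,b})\{a})\{c}\{a,b}\{a} has moves ∅
  n3 = (0 + 0)\{b} has moves ∅
Trace ⟨ac⟩ through Q, begin at {n0}:
  [1] a ⇒ {n1}
  [2] c ⇒ {n3}
  — Q admits the full trace.
Trace ⟨ac⟩ through P, begin at {m0}:
  [1] a ⇒ {m1}
  [2] c ⇒ ∅ (P stuck)

NO — witness ⟨ac⟩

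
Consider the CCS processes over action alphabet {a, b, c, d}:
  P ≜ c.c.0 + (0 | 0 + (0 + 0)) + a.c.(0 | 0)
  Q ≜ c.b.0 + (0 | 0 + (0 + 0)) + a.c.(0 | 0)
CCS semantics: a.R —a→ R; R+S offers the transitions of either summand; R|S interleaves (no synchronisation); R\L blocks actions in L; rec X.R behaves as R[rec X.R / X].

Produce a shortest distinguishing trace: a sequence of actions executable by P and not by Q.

LTS(P): 5 reachable states
  u0 = c.c.0 + (0 | 0 + (0 + 0)) + a.c.(0 | 0) :: —a→ u1, —c→ u2
  u1 = c.(0 | 0) :: —c→ u3
  u2 = c.0 :: —c→ u4
  u3 = 0 | 0 :: deadlocked
  u4 = 0 :: deadlocked
LTS(Q): 5 reachable states
  v0 = c.b.0 + (0 | 0 + (0 + 0)) + a.c.(0 | 0) :: —a→ v1, —c→ v2
  v1 = c.(0 | 0) :: —c→ v3
  v2 = b.0 :: —b→ v4
  v3 = 0 | 0 :: deadlocked
  v4 = 0 :: deadlocked
Executing cc from P (initial set {u0}):
  step 1 (c): {u2}
  step 2 (c): {u4}
  — P admits the full trace.
Executing cc from Q (initial set {v0}):
  step 1 (c): {v2}
  step 2 (c): ∅  — Q cannot continue

cc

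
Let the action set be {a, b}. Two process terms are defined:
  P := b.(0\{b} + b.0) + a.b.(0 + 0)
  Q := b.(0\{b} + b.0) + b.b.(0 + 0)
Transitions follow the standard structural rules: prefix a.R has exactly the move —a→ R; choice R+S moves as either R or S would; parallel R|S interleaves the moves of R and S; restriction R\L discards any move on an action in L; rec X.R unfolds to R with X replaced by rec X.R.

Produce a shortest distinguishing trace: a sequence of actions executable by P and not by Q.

a

Reachable graph of P (5 states):
  m0 = b.(0\{b} + b.0) + a.b.(0 + 0) → =a=> m1, =b=> m2
  m1 = b.(0 + 0) → =b=> m3
  m2 = 0\{b} + b.0 → =b=> m4
  m3 = 0 + 0 → deadlocked
  m4 = 0 → deadlocked
Reachable graph of Q (5 states):
  n0 = b.(0\{b} + b.0) + b.b.(0 + 0) → =b=> n1, =b=> n2
  n1 = 0\{b} + b.0 → =b=> n3
  n2 = b.(0 + 0) → =b=> n4
  n3 = 0 → deadlocked
  n4 = 0 + 0 → deadlocked
Trace ⟨a⟩ through P, begin at {m0}:
  after a @ step 1: {m1}
  P completes σ.
Trace ⟨a⟩ through Q, begin at {n0}:
  after a @ step 1: ∅ (Q stuck)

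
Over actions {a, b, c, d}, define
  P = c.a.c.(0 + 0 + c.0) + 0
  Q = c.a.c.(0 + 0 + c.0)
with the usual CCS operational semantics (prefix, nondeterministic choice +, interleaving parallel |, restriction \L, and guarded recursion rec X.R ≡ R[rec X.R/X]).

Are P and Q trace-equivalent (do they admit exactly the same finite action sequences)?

LTS(P): 5 reachable states
  s0 = c.a.c.(0 + 0 + c.0) + 0 ⊢ =c=> s1
  s1 = a.c.(0 + 0 + c.0) ⊢ =a=> s2
  s2 = c.(0 + 0 + c.0) ⊢ =c=> s3
  s3 = 0 + 0 + c.0 ⊢ =c=> s4
  s4 = 0 ⊢ ·
LTS(Q): 5 reachable states
  t0 = c.a.c.(0 + 0 + c.0) ⊢ =c=> t1
  t1 = a.c.(0 + 0 + c.0) ⊢ =a=> t2
  t2 = c.(0 + 0 + c.0) ⊢ =c=> t3
  t3 = 0 + 0 + c.0 ⊢ =c=> t4
  t4 = 0 ⊢ ·
Partition-refinement fixed point:
  B0 = {s0, t0}
  B1 = {s1, t1}
  B2 = {s2, t2}
  B3 = {s3, t3}
  B4 = {s4, t4}
s0 ∈ B0, t0 ∈ B0 → same block
Bisimilar ⇒ trace-equivalent.

YES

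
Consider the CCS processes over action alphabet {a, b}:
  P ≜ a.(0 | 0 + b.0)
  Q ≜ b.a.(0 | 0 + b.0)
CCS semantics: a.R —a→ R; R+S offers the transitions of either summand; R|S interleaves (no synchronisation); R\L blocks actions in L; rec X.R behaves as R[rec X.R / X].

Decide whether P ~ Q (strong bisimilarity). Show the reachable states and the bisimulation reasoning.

LTS(P): 3 reachable states
  m0 = a.(0 | 0 + b.0) :: —a→ m1
  m1 = 0 | 0 + b.0 :: —b→ m2
  m2 = 0 :: ∅
LTS(Q): 4 reachable states
  n0 = b.a.(0 | 0 + b.0) :: —b→ n1
  n1 = a.(0 | 0 + b.0) :: —a→ n2
  n2 = 0 | 0 + b.0 :: —b→ n3
  n3 = 0 :: ∅
Bisimilarity quotient blocks:
  B0 = {m0, n1}
  B1 = {m1, n2}
  B2 = {m2, n3}
  B3 = {n0}
m0 ∈ B0, n0 ∈ B3 → different blocks

P ≁ Q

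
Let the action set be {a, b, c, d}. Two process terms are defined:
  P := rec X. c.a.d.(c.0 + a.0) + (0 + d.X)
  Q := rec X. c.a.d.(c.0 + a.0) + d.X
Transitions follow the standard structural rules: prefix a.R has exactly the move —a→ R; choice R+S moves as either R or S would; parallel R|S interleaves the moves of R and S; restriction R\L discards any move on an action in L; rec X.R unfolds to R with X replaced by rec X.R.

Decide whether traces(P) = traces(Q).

P's transition system — 5 states:
  s0 = rec X. c.a.d.(c.0 + a.0) + (0 + d.X) has moves —c→ s1, —d→ s0
  s1 = a.d.(c.0 + a.0) has moves —a→ s2
  s2 = d.(c.0 + a.0) has moves —d→ s3
  s3 = c.0 + a.0 has moves —a→ s4, —c→ s4
  s4 = 0 has moves ∅
Q's transition system — 5 states:
  t0 = rec X. c.a.d.(c.0 + a.0) + d.X has moves —c→ t1, —d→ t0
  t1 = a.d.(c.0 + a.0) has moves —a→ t2
  t2 = d.(c.0 + a.0) has moves —d→ t3
  t3 = c.0 + a.0 has moves —a→ t4, —c→ t4
  t4 = 0 has moves ∅
Bisimilarity quotient blocks:
  B0 = {s0, t0}
  B1 = {s1, t1}
  B2 = {s2, t2}
  B3 = {s3, t3}
  B4 = {s4, t4}
s0 ∈ B0, t0 ∈ B0 → same block
Bisimilar ⇒ trace-equivalent.

YES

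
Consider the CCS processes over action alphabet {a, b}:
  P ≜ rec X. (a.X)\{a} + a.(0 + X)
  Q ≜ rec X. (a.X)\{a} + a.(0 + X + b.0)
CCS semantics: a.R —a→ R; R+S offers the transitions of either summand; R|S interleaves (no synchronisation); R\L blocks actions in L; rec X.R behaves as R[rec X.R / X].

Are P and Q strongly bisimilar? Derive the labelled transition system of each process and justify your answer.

P's transition system — 2 states:
  p0 = rec X. (a.X)\{a} + a.(0 + X) → -a-> p1
  p1 = 0 + (rec X. (a.X)\{a} + a.(0 + X)) → -a-> p1
Q's transition system — 3 states:
  q0 = rec X. (a.X)\{a} + a.(0 + X + b.0) → -a-> q1
  q1 = 0 + (rec X. (a.X)\{a} + a.(0 + X + b.0)) + b.0 → -a-> q1, -b-> q2
  q2 = 0 → (no moves)
Partition-refinement fixed point:
  B0 = {p0, p1}
  B1 = {q0}
  B2 = {q1}
  B3 = {q2}
p0 ∈ B0, q0 ∈ B1 → different blocks

not bisimilar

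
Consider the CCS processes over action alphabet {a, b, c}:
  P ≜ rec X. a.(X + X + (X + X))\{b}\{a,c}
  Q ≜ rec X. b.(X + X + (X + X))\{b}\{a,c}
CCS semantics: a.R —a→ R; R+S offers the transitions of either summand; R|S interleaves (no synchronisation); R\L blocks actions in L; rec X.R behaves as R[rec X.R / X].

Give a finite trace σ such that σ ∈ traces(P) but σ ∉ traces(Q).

a

LTS(P): 2 reachable states
  s0 = rec X. a.(X + X + (X + X))\{b}\{a,c} → —a→ s1
  s1 = ((rec X. a.(X + X + (X + X))\{b}\{a,c}) + (rec X. a.(X + X + (X + X))\{b}\{a,c}) + ((rec X. a.(X + X + (X + X))\{b}\{a,c}) + (rec X. a.(X + X + (X + X))\{b}\{a,c})))\{b}\{a,c} → deadlocked
LTS(Q): 2 reachable states
  t0 = rec X. b.(X + X + (X + X))\{b}\{a,c} → —b→ t1
  t1 = ((rec X. b.(X + X + (X + X))\{b}\{a,c}) + (rec X. b.(X + X + (X + X))\{b}\{a,c}) + ((rec X. b.(X + X + (X + X))\{b}\{a,c}) + (rec X. b.(X + X + (X + X))\{b}\{a,c})))\{b}\{a,c} → deadlocked
Trace ⟨a⟩ through P, begin at {s0}:
  after a @ step 1: {s1}
  — P admits the full trace.
Trace ⟨a⟩ through Q, begin at {t0}:
  after a @ step 1: no successor for Q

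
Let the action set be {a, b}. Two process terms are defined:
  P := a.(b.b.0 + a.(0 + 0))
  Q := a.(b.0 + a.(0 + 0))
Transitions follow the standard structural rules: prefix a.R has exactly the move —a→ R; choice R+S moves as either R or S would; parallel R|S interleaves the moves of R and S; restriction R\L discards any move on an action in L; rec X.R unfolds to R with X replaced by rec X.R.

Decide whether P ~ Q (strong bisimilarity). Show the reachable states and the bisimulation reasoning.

P's transition system — 5 states:
  s0 = a.(b.b.0 + a.(0 + 0)) → =a=> s1
  s1 = b.b.0 + a.(0 + 0) → =a=> s2, =b=> s3
  s2 = 0 + 0 → stopped
  s3 = b.0 → =b=> s4
  s4 = 0 → stopped
Q's transition system — 4 states:
  t0 = a.(b.0 + a.(0 + 0)) → =a=> t1
  t1 = b.0 + a.(0 + 0) → =a=> t2, =b=> t3
  t2 = 0 + 0 → stopped
  t3 = 0 → stopped
Bisimilarity quotient blocks:
  B0 = {s0}
  B1 = {s1}
  B2 = {s2, s4, t2, t3}
  B3 = {s3}
  B4 = {t0}
  B5 = {t1}
s0 ∈ B0, t0 ∈ B4 → different blocks

P ≁ Q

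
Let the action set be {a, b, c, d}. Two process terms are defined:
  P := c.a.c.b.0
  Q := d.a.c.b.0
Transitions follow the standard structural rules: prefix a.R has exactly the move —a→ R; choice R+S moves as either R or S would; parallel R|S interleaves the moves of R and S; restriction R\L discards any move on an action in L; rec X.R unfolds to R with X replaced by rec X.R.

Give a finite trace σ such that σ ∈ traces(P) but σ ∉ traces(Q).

LTS(P): 5 reachable states
  p0 = c.a.c.b.0 :: —c→ p1
  p1 = a.c.b.0 :: —a→ p2
  p2 = c.b.0 :: —c→ p3
  p3 = b.0 :: —b→ p4
  p4 = 0 :: ∅
LTS(Q): 5 reachable states
  q0 = d.a.c.b.0 :: —d→ q1
  q1 = a.c.b.0 :: —a→ q2
  q2 = c.b.0 :: —c→ q3
  q3 = b.0 :: —b→ q4
  q4 = 0 :: ∅
Executing c from P (initial set {p0}):
  [1] c ⇒ {p1}
  ✓ P
Executing c from Q (initial set {q0}):
  [1] c ⇒ ∅ (Q stuck)

c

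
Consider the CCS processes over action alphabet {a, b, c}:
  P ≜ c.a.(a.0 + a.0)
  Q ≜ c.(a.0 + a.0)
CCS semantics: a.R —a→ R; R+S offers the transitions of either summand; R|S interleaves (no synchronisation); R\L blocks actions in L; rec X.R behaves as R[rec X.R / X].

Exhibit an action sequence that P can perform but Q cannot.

caa

Reachable graph of P (4 states):
  s0 = c.a.(a.0 + a.0) has moves —c→ s1
  s1 = a.(a.0 + a.0) has moves —a→ s2
  s2 = a.0 + a.0 has moves —a→ s3
  s3 = 0 has moves (no moves)
Reachable graph of Q (3 states):
  t0 = c.(a.0 + a.0) has moves —c→ t1
  t1 = a.0 + a.0 has moves —a→ t2
  t2 = 0 has moves (no moves)
Run σ = ⟨caa⟩ on P: start {s0}
  step 1 (c): {s1}
  step 2 (a): {s2}
  step 3 (a): {s3}
  P completes σ.
Run σ = ⟨caa⟩ on Q: start {t0}
  step 1 (c): {t1}
  step 2 (a): {t2}
  step 3 (a): ∅  — Q cannot continue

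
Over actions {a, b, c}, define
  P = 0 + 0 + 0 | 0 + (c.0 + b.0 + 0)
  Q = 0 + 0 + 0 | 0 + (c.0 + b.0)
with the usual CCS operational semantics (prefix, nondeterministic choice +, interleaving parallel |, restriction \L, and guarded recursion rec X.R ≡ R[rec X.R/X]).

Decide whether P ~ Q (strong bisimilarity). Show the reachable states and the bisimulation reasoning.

YES

LTS(P): 2 reachable states
  u0 = 0 + 0 + 0 | 0 + (c.0 + b.0 + 0) :: —b→ u1, —c→ u1
  u1 = 0 :: stopped
LTS(Q): 2 reachable states
  v0 = 0 + 0 + 0 | 0 + (c.0 + b.0) :: —b→ v1, —c→ v1
  v1 = 0 :: stopped
Bisimilarity quotient blocks:
  B0 = {u0, v0}
  B1 = {u1, v1}
u0 ∈ B0, v0 ∈ B0 → same block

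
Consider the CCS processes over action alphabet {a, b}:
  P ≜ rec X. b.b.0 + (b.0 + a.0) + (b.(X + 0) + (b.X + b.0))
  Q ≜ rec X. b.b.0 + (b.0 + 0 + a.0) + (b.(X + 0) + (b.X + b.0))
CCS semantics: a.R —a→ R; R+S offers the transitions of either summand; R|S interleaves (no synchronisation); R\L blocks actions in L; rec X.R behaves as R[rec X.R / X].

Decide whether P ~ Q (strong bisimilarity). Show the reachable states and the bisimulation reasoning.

bisimilar

P's transition system — 4 states:
  u0 = rec X. b.b.0 + (b.0 + a.0) + (b.(X + 0) + (b.X + b.0)) :: =a=> u1, =b=> u0, =b=> u1, =b=> u2, =b=> u3
  u1 = 0 :: deadlocked
  u2 = (rec X. b.b.0 + (b.0 + a.0) + (b.(X + 0) + (b.X + b.0))) + 0 :: =a=> u1, =b=> u0, =b=> u1, =b=> u2, =b=> u3
  u3 = b.0 :: =b=> u1
Q's transition system — 4 states:
  v0 = rec X. b.b.0 + (b.0 + 0 + a.0) + (b.(X + 0) + (b.X + b.0)) :: =a=> v1, =b=> v0, =b=> v1, =b=> v2, =b=> v3
  v1 = 0 :: deadlocked
  v2 = (rec X. b.b.0 + (b.0 + 0 + a.0) + (b.(X + 0) + (b.X + b.0))) + 0 :: =a=> v1, =b=> v0, =b=> v1, =b=> v2, =b=> v3
  v3 = b.0 :: =b=> v1
Coarsest stable partition (strong bisimilarity classes):
  B0 = {u0, u2, v0, v2}
  B1 = {u1, v1}
  B2 = {u3, v3}
u0 ∈ B0, v0 ∈ B0 → same block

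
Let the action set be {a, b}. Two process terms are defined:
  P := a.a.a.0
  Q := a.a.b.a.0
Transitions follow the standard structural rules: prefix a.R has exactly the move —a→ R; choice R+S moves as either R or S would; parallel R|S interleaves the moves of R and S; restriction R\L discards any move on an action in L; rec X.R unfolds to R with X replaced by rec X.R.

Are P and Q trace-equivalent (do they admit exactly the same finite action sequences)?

trace-distinct — witness ⟨aaa⟩

Reachable graph of P (4 states):
  m0 = a.a.a.0 ⊢ -a-> m1
  m1 = a.a.0 ⊢ -a-> m2
  m2 = a.0 ⊢ -a-> m3
  m3 = 0 ⊢ ∅
Reachable graph of Q (5 states):
  n0 = a.a.b.a.0 ⊢ -a-> n1
  n1 = a.b.a.0 ⊢ -a-> n2
  n2 = b.a.0 ⊢ -b-> n3
  n3 = a.0 ⊢ -a-> n4
  n4 = 0 ⊢ ∅
Executing aaa from P (initial set {m0}):
  step 1 (a): {m1}
  step 2 (a): {m2}
  step 3 (a): {m3}
  ✓ P
Executing aaa from Q (initial set {n0}):
  step 1 (a): {n1}
  step 2 (a): {n2}
  step 3 (a): no successor for Q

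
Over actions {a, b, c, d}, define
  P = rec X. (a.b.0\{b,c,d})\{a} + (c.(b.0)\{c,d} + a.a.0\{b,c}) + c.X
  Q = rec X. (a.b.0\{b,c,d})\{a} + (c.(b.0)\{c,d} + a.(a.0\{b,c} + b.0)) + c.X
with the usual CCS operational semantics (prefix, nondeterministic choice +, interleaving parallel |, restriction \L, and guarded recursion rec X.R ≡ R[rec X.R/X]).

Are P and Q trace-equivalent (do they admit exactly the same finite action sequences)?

Reachable graph of P (5 states):
  u0 = rec X. (a.b.0\{b,c,d})\{a} + (c.(b.0)\{c,d} + a.a.0\{b,c}) + c.X ⊢ —a→ u1, —c→ u0, —c→ u2
  u1 = a.0\{b,c} ⊢ —a→ u3
  u2 = (b.0)\{c,d} ⊢ —b→ u4
  u3 = 0\{b,c} ⊢ (no moves)
  u4 = 0\{c,d} ⊢ (no moves)
Reachable graph of Q (6 states):
  v0 = rec X. (a.b.0\{b,c,d})\{a} + (c.(b.0)\{c,d} + a.(a.0\{b,c} + b.0)) + c.X ⊢ —a→ v1, —c→ v0, —c→ v2
  v1 = a.0\{b,c} + b.0 ⊢ —a→ v3, —b→ v4
  v2 = (b.0)\{c,d} ⊢ —b→ v5
  v3 = 0\{b,c} ⊢ (no moves)
  v4 = 0 ⊢ (no moves)
  v5 = 0\{c,d} ⊢ (no moves)
Trace ⟨ab⟩ through Q, begin at {v0}:
  after a @ step 1: {v1}
  after b @ step 2: {v4}
  ✓ Q
Trace ⟨ab⟩ through P, begin at {u0}:
  after a @ step 1: {u1}
  after b @ step 2: ∅ (P stuck)

trace-distinct — witness ⟨ab⟩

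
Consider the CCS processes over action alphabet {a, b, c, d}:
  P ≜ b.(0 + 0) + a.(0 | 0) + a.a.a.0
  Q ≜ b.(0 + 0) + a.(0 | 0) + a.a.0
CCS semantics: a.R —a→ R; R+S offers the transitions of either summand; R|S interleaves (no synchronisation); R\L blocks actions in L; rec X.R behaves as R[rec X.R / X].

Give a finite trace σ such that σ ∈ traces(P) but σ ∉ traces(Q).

Reachable graph of P (6 states):
  p0 = b.(0 + 0) + a.(0 | 0) + a.a.a.0 has moves =a=> p1, =a=> p2, =b=> p3
  p1 = 0 | 0 has moves deadlocked
  p2 = a.a.0 has moves =a=> p4
  p3 = 0 + 0 has moves deadlocked
  p4 = a.0 has moves =a=> p5
  p5 = 0 has moves deadlocked
Reachable graph of Q (5 states):
  q0 = b.(0 + 0) + a.(0 | 0) + a.a.0 has moves =a=> q1, =a=> q2, =b=> q3
  q1 = 0 | 0 has moves deadlocked
  q2 = a.0 has moves =a=> q4
  q3 = 0 + 0 has moves deadlocked
  q4 = 0 has moves deadlocked
Run σ = ⟨aaa⟩ on P: start {p0}
  [1] a ⇒ {p1, p2}
  [2] a ⇒ {p4}
  [3] a ⇒ {p5}
  — P admits the full trace.
Run σ = ⟨aaa⟩ on Q: start {q0}
  [1] a ⇒ {q1, q2}
  [2] a ⇒ {q4}
  [3] a ⇒ ∅  — Q cannot continue

aaa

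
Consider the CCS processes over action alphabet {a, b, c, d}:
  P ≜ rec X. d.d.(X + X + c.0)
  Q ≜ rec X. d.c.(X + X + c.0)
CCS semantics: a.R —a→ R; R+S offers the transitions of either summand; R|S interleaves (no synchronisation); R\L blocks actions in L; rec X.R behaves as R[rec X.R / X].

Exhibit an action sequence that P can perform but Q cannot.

LTS(P): 4 reachable states
  m0 = rec X. d.d.(X + X + c.0) | =d=> m1
  m1 = d.((rec X. d.d.(X + X + c.0)) + (rec X. d.d.(X + X + c.0)) + c.0) | =d=> m2
  m2 = (rec X. d.d.(X + X + c.0)) + (rec X. d.d.(X + X + c.0)) + c.0 | =c=> m3, =d=> m1
  m3 = 0 | deadlocked
LTS(Q): 4 reachable states
  n0 = rec X. d.c.(X + X + c.0) | =d=> n1
  n1 = c.((rec X. d.c.(X + X + c.0)) + (rec X. d.c.(X + X + c.0)) + c.0) | =c=> n2
  n2 = (rec X. d.c.(X + X + c.0)) + (rec X. d.c.(X + X + c.0)) + c.0 | =c=> n3, =d=> n1
  n3 = 0 | deadlocked
Run σ = ⟨dd⟩ on P: start {m0}
  step 1 (d): {m1}
  step 2 (d): {m2}
  ✓ P
Run σ = ⟨dd⟩ on Q: start {n0}
  step 1 (d): {n1}
  step 2 (d): no successor for Q

dd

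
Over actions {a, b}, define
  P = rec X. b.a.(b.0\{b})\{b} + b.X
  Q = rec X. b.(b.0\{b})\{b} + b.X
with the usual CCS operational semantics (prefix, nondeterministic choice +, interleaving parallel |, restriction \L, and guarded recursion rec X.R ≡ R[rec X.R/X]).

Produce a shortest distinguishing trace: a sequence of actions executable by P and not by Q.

P's transition system — 3 states:
  p0 = rec X. b.a.(b.0\{b})\{b} + b.X → -b-> p0, -b-> p1
  p1 = a.(b.0\{b})\{b} → -a-> p2
  p2 = (b.0\{b})\{b} → (no moves)
Q's transition system — 2 states:
  q0 = rec X. b.(b.0\{b})\{b} + b.X → -b-> q0, -b-> q1
  q1 = (b.0\{b})\{b} → (no moves)
Run σ = ⟨ba⟩ on P: start {p0}
  after b @ step 1: {p0, p1}
  after a @ step 2: {p2}
  — P admits the full trace.
Run σ = ⟨ba⟩ on Q: start {q0}
  after b @ step 1: {q0, q1}
  after a @ step 2: ∅  — Q cannot continue

ba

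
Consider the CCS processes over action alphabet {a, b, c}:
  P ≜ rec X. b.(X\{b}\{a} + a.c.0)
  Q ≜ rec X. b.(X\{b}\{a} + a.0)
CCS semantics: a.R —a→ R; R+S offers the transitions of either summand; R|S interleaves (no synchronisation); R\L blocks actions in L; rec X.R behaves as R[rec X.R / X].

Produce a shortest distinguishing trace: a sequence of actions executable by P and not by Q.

LTS(P): 4 reachable states
  u0 = rec X. b.(X\{b}\{a} + a.c.0) :: —b→ u1
  u1 = (rec X. b.(X\{b}\{a} + a.c.0))\{b}\{a} + a.c.0 :: —a→ u2
  u2 = c.0 :: —c→ u3
  u3 = 0 :: (no moves)
LTS(Q): 3 reachable states
  v0 = rec X. b.(X\{b}\{a} + a.0) :: —b→ v1
  v1 = (rec X. b.(X\{b}\{a} + a.0))\{b}\{a} + a.0 :: —a→ v2
  v2 = 0 :: (no moves)
Run σ = ⟨bac⟩ on P: start {u0}
  step 1 (b): {u1}
  step 2 (a): {u2}
  step 3 (c): {u3}
  P completes σ.
Run σ = ⟨bac⟩ on Q: start {v0}
  step 1 (b): {v1}
  step 2 (a): {v2}
  step 3 (c): no successor for Q

bac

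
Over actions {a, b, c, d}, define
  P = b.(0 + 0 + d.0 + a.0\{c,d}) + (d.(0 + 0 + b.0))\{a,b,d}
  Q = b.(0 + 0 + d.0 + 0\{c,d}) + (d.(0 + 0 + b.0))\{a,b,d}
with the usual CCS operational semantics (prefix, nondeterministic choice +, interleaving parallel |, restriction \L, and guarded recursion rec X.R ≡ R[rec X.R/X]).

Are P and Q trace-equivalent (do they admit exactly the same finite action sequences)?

P's transition system — 4 states:
  p0 = b.(0 + 0 + d.0 + a.0\{c,d}) + (d.(0 + 0 + b.0))\{a,b,d} :: ··b··> p1
  p1 = 0 + 0 + d.0 + a.0\{c,d} :: ··a··> p2, ··d··> p3
  p2 = 0\{c,d} :: (no moves)
  p3 = 0 :: (no moves)
Q's transition system — 3 states:
  q0 = b.(0 + 0 + d.0 + 0\{c,d}) + (d.(0 + 0 + b.0))\{a,b,d} :: ··b··> q1
  q1 = 0 + 0 + d.0 + 0\{c,d} :: ··d··> q2
  q2 = 0 :: (no moves)
Run σ = ⟨ba⟩ on P: start {p0}
  [1] b ⇒ {p1}
  [2] a ⇒ {p2}
  ✓ P
Run σ = ⟨ba⟩ on Q: start {q0}
  [1] b ⇒ {q1}
  [2] a ⇒ ∅ (Q stuck)

traces(P) ≠ traces(Q) — witness ⟨ba⟩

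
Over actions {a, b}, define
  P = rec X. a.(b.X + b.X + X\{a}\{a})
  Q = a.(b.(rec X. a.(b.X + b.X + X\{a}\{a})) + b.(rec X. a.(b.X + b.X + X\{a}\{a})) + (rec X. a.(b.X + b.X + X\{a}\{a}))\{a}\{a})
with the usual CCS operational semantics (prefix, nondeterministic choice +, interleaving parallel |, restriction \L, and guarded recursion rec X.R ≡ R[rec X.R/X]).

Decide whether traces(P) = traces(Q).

LTS(P): 2 reachable states
  p0 = rec X. a.(b.X + b.X + X\{a}\{a}) → =a=> p1
  p1 = b.(rec X. a.(b.X + b.X + X\{a}\{a})) + b.(rec X. a.(b.X + b.X + X\{a}\{a})) + (rec X. a.(b.X + b.X + X\{a}\{a}))\{a}\{a} → =b=> p0
LTS(Q): 3 reachable states
  q0 = a.(b.(rec X. a.(b.X + b.X + X\{a}\{a})) + b.(rec X. a.(b.X + b.X + X\{a}\{a})) + (rec X. a.(b.X + b.X + X\{a}\{a}))\{a}\{a}) → =a=> q1
  q1 = b.(rec X. a.(b.X + b.X + X\{a}\{a})) + b.(rec X. a.(b.X + b.X + X\{a}\{a})) + (rec X. a.(b.X + b.X + X\{a}\{a}))\{a}\{a} → =b=> q2
  q2 = rec X. a.(b.X + b.X + X\{a}\{a}) → =a=> q1
Bisimilarity quotient blocks:
  B0 = {p0, q0, q2}
  B1 = {p1, q1}
p0 ∈ B0, q0 ∈ B0 → same block
Bisimilar ⇒ trace-equivalent.

trace-equivalent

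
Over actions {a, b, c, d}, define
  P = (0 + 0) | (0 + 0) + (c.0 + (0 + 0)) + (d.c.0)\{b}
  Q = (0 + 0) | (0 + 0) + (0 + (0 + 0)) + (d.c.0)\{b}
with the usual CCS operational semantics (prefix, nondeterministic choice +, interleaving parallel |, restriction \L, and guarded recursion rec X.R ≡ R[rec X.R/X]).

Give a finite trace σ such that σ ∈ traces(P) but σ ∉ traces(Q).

LTS(P): 4 reachable states
  p0 = (0 + 0) | (0 + 0) + (c.0 + (0 + 0)) + (d.c.0)\{b} ⊢ =c=> p1, =d=> p2
  p1 = 0 ⊢ (no moves)
  p2 = (c.0)\{b} ⊢ =c=> p3
  p3 = 0\{b} ⊢ (no moves)
LTS(Q): 3 reachable states
  q0 = (0 + 0) | (0 + 0) + (0 + (0 + 0)) + (d.c.0)\{b} ⊢ =d=> q1
  q1 = (c.0)\{b} ⊢ =c=> q2
  q2 = 0\{b} ⊢ (no moves)
Executing c from P (initial set {p0}):
  after c @ step 1: {p1}
  P completes σ.
Executing c from Q (initial set {q0}):
  after c @ step 1: no successor for Q

c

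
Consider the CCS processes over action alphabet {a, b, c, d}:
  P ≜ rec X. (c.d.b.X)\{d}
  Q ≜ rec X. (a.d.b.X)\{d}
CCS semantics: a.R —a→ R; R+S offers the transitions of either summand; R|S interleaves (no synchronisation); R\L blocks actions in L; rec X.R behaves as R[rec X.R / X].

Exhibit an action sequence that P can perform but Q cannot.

c

LTS(P): 2 reachable states
  u0 = rec X. (c.d.b.X)\{d} ⊢ =c=> u1
  u1 = (d.b.(rec X. (c.d.b.X)\{d}))\{d} ⊢ deadlocked
LTS(Q): 2 reachable states
  v0 = rec X. (a.d.b.X)\{d} ⊢ =a=> v1
  v1 = (d.b.(rec X. (a.d.b.X)\{d}))\{d} ⊢ deadlocked
Executing c from P (initial set {u0}):
  step 1 (c): {u1}
  ✓ P
Executing c from Q (initial set {v0}):
  step 1 (c): ∅  — Q cannot continue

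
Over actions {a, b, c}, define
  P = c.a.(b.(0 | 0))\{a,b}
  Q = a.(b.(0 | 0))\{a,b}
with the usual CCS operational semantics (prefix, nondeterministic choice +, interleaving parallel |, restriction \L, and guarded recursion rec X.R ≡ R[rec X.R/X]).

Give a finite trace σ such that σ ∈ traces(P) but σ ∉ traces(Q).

c

LTS(P): 3 reachable states
  m0 = c.a.(b.(0 | 0))\{a,b} → --c--▸ m1
  m1 = a.(b.(0 | 0))\{a,b} → --a--▸ m2
  m2 = (b.(0 | 0))\{a,b} → (no moves)
LTS(Q): 2 reachable states
  n0 = a.(b.(0 | 0))\{a,b} → --a--▸ n1
  n1 = (b.(0 | 0))\{a,b} → (no moves)
Trace ⟨c⟩ through P, begin at {m0}:
  [1] c ⇒ {m1}
  ✓ P
Trace ⟨c⟩ through Q, begin at {n0}:
  [1] c ⇒ ∅  — Q cannot continue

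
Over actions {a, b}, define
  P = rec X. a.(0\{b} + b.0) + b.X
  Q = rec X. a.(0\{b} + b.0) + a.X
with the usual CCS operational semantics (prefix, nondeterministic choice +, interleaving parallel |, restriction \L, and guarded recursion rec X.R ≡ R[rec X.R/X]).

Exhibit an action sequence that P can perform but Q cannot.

P's transition system — 3 states:
  u0 = rec X. a.(0\{b} + b.0) + b.X has moves -a-> u1, -b-> u0
  u1 = 0\{b} + b.0 has moves -b-> u2
  u2 = 0 has moves ∅
Q's transition system — 3 states:
  v0 = rec X. a.(0\{b} + b.0) + a.X has moves -a-> v0, -a-> v1
  v1 = 0\{b} + b.0 has moves -b-> v2
  v2 = 0 has moves ∅
Executing b from P (initial set {u0}):
  [1] b ⇒ {u0}
  P completes σ.
Executing b from Q (initial set {v0}):
  [1] b ⇒ ∅ (Q stuck)

b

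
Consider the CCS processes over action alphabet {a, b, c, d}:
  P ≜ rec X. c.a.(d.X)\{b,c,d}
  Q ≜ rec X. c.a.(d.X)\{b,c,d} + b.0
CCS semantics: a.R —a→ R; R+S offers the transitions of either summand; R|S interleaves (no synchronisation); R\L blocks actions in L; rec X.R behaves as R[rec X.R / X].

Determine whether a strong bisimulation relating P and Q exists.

P ≁ Q

Reachable graph of P (3 states):
  u0 = rec X. c.a.(d.X)\{b,c,d} ⊢ —c→ u1
  u1 = a.(d.(rec X. c.a.(d.X)\{b,c,d}))\{b,c,d} ⊢ —a→ u2
  u2 = (d.(rec X. c.a.(d.X)\{b,c,d}))\{b,c,d} ⊢ stopped
Reachable graph of Q (4 states):
  v0 = rec X. c.a.(d.X)\{b,c,d} + b.0 ⊢ —b→ v1, —c→ v2
  v1 = 0 ⊢ stopped
  v2 = a.(d.(rec X. c.a.(d.X)\{b,c,d} + b.0))\{b,c,d} ⊢ —a→ v3
  v3 = (d.(rec X. c.a.(d.X)\{b,c,d} + b.0))\{b,c,d} ⊢ stopped
Partition-refinement fixed point:
  B0 = {u0}
  B1 = {u1, v2}
  B2 = {u2, v1, v3}
  B3 = {v0}
u0 ∈ B0, v0 ∈ B3 → different blocks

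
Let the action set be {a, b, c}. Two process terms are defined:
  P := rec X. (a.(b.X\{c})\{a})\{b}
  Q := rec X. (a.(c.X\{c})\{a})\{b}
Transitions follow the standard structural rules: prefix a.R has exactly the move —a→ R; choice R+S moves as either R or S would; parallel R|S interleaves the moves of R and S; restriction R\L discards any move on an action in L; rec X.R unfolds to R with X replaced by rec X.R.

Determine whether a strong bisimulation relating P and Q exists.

P's transition system — 2 states:
  m0 = rec X. (a.(b.X\{c})\{a})\{b} has moves --a--▸ m1
  m1 = (b.(rec X. (a.(b.X\{c})\{a})\{b})\{c})\{a}\{b} has moves deadlocked
Q's transition system — 3 states:
  n0 = rec X. (a.(c.X\{c})\{a})\{b} has moves --a--▸ n1
  n1 = (c.(rec X. (a.(c.X\{c})\{a})\{b})\{c})\{a}\{b} has moves --c--▸ n2
  n2 = (rec X. (a.(c.X\{c})\{a})\{b})\{c}\{a}\{b} has moves deadlocked
Partition-refinement fixed point:
  B0 = {m0}
  B1 = {m1, n2}
  B2 = {n0}
  B3 = {n1}
m0 ∈ B0, n0 ∈ B2 → different blocks

NO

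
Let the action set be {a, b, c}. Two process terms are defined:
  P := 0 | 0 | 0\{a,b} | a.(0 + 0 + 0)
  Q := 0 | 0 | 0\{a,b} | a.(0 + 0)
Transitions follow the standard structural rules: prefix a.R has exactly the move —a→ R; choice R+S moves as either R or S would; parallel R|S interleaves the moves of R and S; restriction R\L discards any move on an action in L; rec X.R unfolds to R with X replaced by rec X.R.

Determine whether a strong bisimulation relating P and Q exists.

P ~ Q

LTS(P): 2 reachable states
  m0 = 0 | 0 | 0\{a,b} | a.(0 + 0 + 0) :: -a-> m1
  m1 = 0 | 0 | 0\{a,b} | (0 + 0 + 0) :: (no moves)
LTS(Q): 2 reachable states
  n0 = 0 | 0 | 0\{a,b} | a.(0 + 0) :: -a-> n1
  n1 = 0 | 0 | 0\{a,b} | (0 + 0) :: (no moves)
Coarsest stable partition (strong bisimilarity classes):
  B0 = {m0, n0}
  B1 = {m1, n1}
m0 ∈ B0, n0 ∈ B0 → same block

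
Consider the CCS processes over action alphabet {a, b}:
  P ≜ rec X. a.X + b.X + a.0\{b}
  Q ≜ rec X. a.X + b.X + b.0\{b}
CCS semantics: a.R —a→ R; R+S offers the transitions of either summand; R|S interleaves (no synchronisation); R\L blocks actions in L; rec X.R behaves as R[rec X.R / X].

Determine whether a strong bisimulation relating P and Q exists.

P's transition system — 2 states:
  u0 = rec X. a.X + b.X + a.0\{b} has moves -a-> u0, -a-> u1, -b-> u0
  u1 = 0\{b} has moves ·
Q's transition system — 2 states:
  v0 = rec X. a.X + b.X + b.0\{b} has moves -a-> v0, -b-> v0, -b-> v1
  v1 = 0\{b} has moves ·
Coarsest stable partition (strong bisimilarity classes):
  B0 = {u0}
  B1 = {u1, v1}
  B2 = {v0}
u0 ∈ B0, v0 ∈ B2 → different blocks

P ≁ Q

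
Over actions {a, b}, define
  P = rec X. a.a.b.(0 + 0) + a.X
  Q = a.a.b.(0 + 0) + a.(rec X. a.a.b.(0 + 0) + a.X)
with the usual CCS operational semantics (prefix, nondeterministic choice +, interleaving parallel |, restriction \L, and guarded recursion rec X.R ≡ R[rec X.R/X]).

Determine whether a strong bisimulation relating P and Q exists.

P's transition system — 4 states:
  m0 = rec X. a.a.b.(0 + 0) + a.X ⊢ ··a··> m0, ··a··> m1
  m1 = a.b.(0 + 0) ⊢ ··a··> m2
  m2 = b.(0 + 0) ⊢ ··b··> m3
  m3 = 0 + 0 ⊢ ∅
Q's transition system — 5 states:
  n0 = a.a.b.(0 + 0) + a.(rec X. a.a.b.(0 + 0) + a.X) ⊢ ··a··> n1, ··a··> n2
  n1 = a.b.(0 + 0) ⊢ ··a··> n3
  n2 = rec X. a.a.b.(0 + 0) + a.X ⊢ ··a··> n1, ··a··> n2
  n3 = b.(0 + 0) ⊢ ··b··> n4
  n4 = 0 + 0 ⊢ ∅
Bisimilarity quotient blocks:
  B0 = {m0, n0, n2}
  B1 = {m1, n1}
  B2 = {m2, n3}
  B3 = {m3, n4}
m0 ∈ B0, n0 ∈ B0 → same block

bisimilar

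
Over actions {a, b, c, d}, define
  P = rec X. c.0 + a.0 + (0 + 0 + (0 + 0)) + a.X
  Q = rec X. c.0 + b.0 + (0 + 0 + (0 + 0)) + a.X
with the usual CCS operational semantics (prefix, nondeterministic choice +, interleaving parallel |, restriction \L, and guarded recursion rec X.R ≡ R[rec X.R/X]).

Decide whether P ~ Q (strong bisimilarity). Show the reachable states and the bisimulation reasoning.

NO

LTS(P): 2 reachable states
  p0 = rec X. c.0 + a.0 + (0 + 0 + (0 + 0)) + a.X → ··a··> p0, ··a··> p1, ··c··> p1
  p1 = 0 → ∅
LTS(Q): 2 reachable states
  q0 = rec X. c.0 + b.0 + (0 + 0 + (0 + 0)) + a.X → ··a··> q0, ··b··> q1, ··c··> q1
  q1 = 0 → ∅
Partition-refinement fixed point:
  B0 = {p0}
  B1 = {p1, q1}
  B2 = {q0}
p0 ∈ B0, q0 ∈ B2 → different blocks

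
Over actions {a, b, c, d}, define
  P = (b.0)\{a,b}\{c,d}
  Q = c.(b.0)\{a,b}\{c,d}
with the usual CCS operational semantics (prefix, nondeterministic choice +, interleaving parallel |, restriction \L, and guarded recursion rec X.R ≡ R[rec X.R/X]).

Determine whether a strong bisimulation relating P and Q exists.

Reachable graph of P (1 states):
  p0 = (b.0)\{a,b}\{c,d} → deadlocked
Reachable graph of Q (2 states):
  q0 = c.(b.0)\{a,b}\{c,d} → =c=> q1
  q1 = (b.0)\{a,b}\{c,d} → deadlocked
Coarsest stable partition (strong bisimilarity classes):
  B0 = {p0, q1}
  B1 = {q0}
p0 ∈ B0, q0 ∈ B1 → different blocks

NO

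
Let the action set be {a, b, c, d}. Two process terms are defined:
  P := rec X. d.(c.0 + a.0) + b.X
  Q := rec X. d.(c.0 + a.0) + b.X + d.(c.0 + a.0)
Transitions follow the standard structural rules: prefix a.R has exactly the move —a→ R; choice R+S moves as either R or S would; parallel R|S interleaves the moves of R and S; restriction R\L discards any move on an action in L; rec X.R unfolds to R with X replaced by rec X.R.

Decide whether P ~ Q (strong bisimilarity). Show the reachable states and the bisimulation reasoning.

YES

P's transition system — 3 states:
  u0 = rec X. d.(c.0 + a.0) + b.X has moves —b→ u0, —d→ u1
  u1 = c.0 + a.0 has moves —a→ u2, —c→ u2
  u2 = 0 has moves stopped
Q's transition system — 3 states:
  v0 = rec X. d.(c.0 + a.0) + b.X + d.(c.0 + a.0) has moves —b→ v0, —d→ v1
  v1 = c.0 + a.0 has moves —a→ v2, —c→ v2
  v2 = 0 has moves stopped
Partition-refinement fixed point:
  B0 = {u0, v0}
  B1 = {u1, v1}
  B2 = {u2, v2}
u0 ∈ B0, v0 ∈ B0 → same block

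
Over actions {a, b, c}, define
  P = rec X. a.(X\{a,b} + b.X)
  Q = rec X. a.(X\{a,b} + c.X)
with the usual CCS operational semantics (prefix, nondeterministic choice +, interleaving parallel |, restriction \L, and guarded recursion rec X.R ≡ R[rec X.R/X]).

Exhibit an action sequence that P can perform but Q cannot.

ab

LTS(P): 2 reachable states
  m0 = rec X. a.(X\{a,b} + b.X) ⊢ =a=> m1
  m1 = (rec X. a.(X\{a,b} + b.X))\{a,b} + b.(rec X. a.(X\{a,b} + b.X)) ⊢ =b=> m0
LTS(Q): 2 reachable states
  n0 = rec X. a.(X\{a,b} + c.X) ⊢ =a=> n1
  n1 = (rec X. a.(X\{a,b} + c.X))\{a,b} + c.(rec X. a.(X\{a,b} + c.X)) ⊢ =c=> n0
Run σ = ⟨ab⟩ on P: start {m0}
  after a @ step 1: {m1}
  after b @ step 2: {m0}
  ✓ P
Run σ = ⟨ab⟩ on Q: start {n0}
  after a @ step 1: {n1}
  after b @ step 2: ∅ (Q stuck)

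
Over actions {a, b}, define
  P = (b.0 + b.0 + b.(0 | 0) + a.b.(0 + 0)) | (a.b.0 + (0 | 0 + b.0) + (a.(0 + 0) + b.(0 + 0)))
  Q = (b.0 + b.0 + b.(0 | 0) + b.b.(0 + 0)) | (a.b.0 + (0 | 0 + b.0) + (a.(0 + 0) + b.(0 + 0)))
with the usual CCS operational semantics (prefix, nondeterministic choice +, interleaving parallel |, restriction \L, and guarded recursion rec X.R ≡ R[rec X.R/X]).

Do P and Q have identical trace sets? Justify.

NO — witness ⟨aa⟩

LTS(P): 20 reachable states
  s0 = (b.0 + b.0 + b.(0 | 0) + a.b.(0 + 0)) | (a.b.0 + (0 | 0 + b.0) + (a.(0 + 0) + b.(0 + 0))) → --a--▸ s1, --a--▸ s2, --a--▸ s3, --b--▸ s1, --b--▸ s4, --b--▸ s5, --b--▸ s6
  s1 = (b.0 + b.0 + b.(0 | 0) + a.b.(0 + 0)) | (0 + 0) → --a--▸ s7, --b--▸ s8, --b--▸ s9
  s2 = (b.0 + b.0 + b.(0 | 0) + a.b.(0 + 0)) | b.0 → --a--▸ s10, --b--▸ s11, --b--▸ s12, --b--▸ s4
  s3 = b.(0 + 0) | (a.b.0 + (0 | 0 + b.0) + (a.(0 + 0) + b.(0 + 0))) → --a--▸ s10, --a--▸ s7, --b--▸ s13, --b--▸ s14, --b--▸ s7
  s4 = (b.0 + b.0 + b.(0 | 0) + a.b.(0 + 0)) | 0 → --a--▸ s14, --b--▸ s15, --b--▸ s16
  s5 = 0 | (a.b.0 + (0 | 0 + b.0) + (a.(0 + 0) + b.(0 + 0))) → --a--▸ s12, --a--▸ s8, --b--▸ s15, --b--▸ s8
  s6 = 0 | 0 | (a.b.0 + (0 | 0 + b.0) + (a.(0 + 0) + b.(0 + 0))) → --a--▸ s11, --a--▸ s9, --b--▸ s16, --b--▸ s9
  s7 = b.(0 + 0) | (0 + 0) → --b--▸ s17
  s8 = 0 | (0 + 0) → deadlocked
  s9 = 0 | 0 | (0 + 0) → deadlocked
  s10 = b.(0 + 0) | b.0 → --b--▸ s14, --b--▸ s18
  s11 = 0 | 0 | b.0 → --b--▸ s16
  s12 = 0 | b.0 → --b--▸ s15
  s13 = (0 + 0) | (a.b.0 + (0 | 0 + b.0) + (a.(0 + 0) + b.(0 + 0))) → --a--▸ s17, --a--▸ s18, --b--▸ s17, --b--▸ s19
  s14 = b.(0 + 0) | 0 → --b--▸ s19
  s15 = 0 | 0 → deadlocked
  s16 = 0 | 0 | 0 → deadlocked
  s17 = (0 + 0) | (0 + 0) → deadlocked
  s18 = (0 + 0) | b.0 → --b--▸ s19
  s19 = (0 + 0) | 0 → deadlocked
LTS(Q): 20 reachable states
  t0 = (b.0 + b.0 + b.(0 | 0) + b.b.(0 + 0)) | (a.b.0 + (0 | 0 + b.0) + (a.(0 + 0) + b.(0 + 0))) → --a--▸ t1, --a--▸ t2, --b--▸ t1, --b--▸ t3, --b--▸ t4, --b--▸ t5, --b--▸ t6
  t1 = (b.0 + b.0 + b.(0 | 0) + b.b.(0 + 0)) | (0 + 0) → --b--▸ t7, --b--▸ t8, --b--▸ t9
  t2 = (b.0 + b.0 + b.(0 | 0) + b.b.(0 + 0)) | b.0 → --b--▸ t10, --b--▸ t11, --b--▸ t12, --b--▸ t3
  t3 = (b.0 + b.0 + b.(0 | 0) + b.b.(0 + 0)) | 0 → --b--▸ t13, --b--▸ t14, --b--▸ t15
  t4 = 0 | (a.b.0 + (0 | 0 + b.0) + (a.(0 + 0) + b.(0 + 0))) → --a--▸ t11, --a--▸ t7, --b--▸ t13, --b--▸ t7
  t5 = 0 | 0 | (a.b.0 + (0 | 0 + b.0) + (a.(0 + 0) + b.(0 + 0))) → --a--▸ t10, --a--▸ t8, --b--▸ t14, --b--▸ t8
  t6 = b.(0 + 0) | (a.b.0 + (0 | 0 + b.0) + (a.(0 + 0) + b.(0 + 0))) → --a--▸ t12, --a--▸ t9, --b--▸ t15, --b--▸ t16, --b--▸ t9
  t7 = 0 | (0 + 0) → deadlocked
  t8 = 0 | 0 | (0 + 0) → deadlocked
  t9 = b.(0 + 0) | (0 + 0) → --b--▸ t17
  t10 = 0 | 0 | b.0 → --b--▸ t14
  t11 = 0 | b.0 → --b--▸ t13
  t12 = b.(0 + 0) | b.0 → --b--▸ t15, --b--▸ t18
  t13 = 0 | 0 → deadlocked
  t14 = 0 | 0 | 0 → deadlocked
  t15 = b.(0 + 0) | 0 → --b--▸ t19
  t16 = (0 + 0) | (a.b.0 + (0 | 0 + b.0) + (a.(0 + 0) + b.(0 + 0))) → --a--▸ t17, --a--▸ t18, --b--▸ t17, --b--▸ t19
  t17 = (0 + 0) | (0 + 0) → deadlocked
  t18 = (0 + 0) | b.0 → --b--▸ t19
  t19 = (0 + 0) | 0 → deadlocked
Run σ = ⟨aa⟩ on P: start {s0}
  [1] a ⇒ {s1, s2, s3}
  [2] a ⇒ {s10, s7}
  ✓ P
Run σ = ⟨aa⟩ on Q: start {t0}
  [1] a ⇒ {t1, t2}
  [2] a ⇒ ∅  — Q cannot continue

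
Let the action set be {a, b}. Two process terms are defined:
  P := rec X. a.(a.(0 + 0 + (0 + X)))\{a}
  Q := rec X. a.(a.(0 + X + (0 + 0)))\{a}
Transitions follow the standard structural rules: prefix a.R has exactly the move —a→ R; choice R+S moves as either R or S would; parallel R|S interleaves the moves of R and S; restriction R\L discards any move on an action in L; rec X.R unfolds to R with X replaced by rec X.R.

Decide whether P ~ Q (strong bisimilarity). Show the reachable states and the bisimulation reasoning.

YES

P's transition system — 2 states:
  p0 = rec X. a.(a.(0 + 0 + (0 + X)))\{a} has moves =a=> p1
  p1 = (a.(0 + 0 + (0 + (rec X. a.(a.(0 + 0 + (0 + X)))\{a}))))\{a} has moves ·
Q's transition system — 2 states:
  q0 = rec X. a.(a.(0 + X + (0 + 0)))\{a} has moves =a=> q1
  q1 = (a.(0 + (rec X. a.(a.(0 + X + (0 + 0)))\{a}) + (0 + 0)))\{a} has moves ·
Partition-refinement fixed point:
  B0 = {p0, q0}
  B1 = {p1, q1}
p0 ∈ B0, q0 ∈ B0 → same block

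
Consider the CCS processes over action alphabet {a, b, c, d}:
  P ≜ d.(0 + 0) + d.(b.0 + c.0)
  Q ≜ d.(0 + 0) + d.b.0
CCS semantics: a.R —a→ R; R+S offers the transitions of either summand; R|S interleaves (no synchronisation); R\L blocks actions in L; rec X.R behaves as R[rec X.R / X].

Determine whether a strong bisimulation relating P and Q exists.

P ≁ Q

Reachable graph of P (4 states):
  s0 = d.(0 + 0) + d.(b.0 + c.0) → —d→ s1, —d→ s2
  s1 = 0 + 0 → (no moves)
  s2 = b.0 + c.0 → —b→ s3, —c→ s3
  s3 = 0 → (no moves)
Reachable graph of Q (4 states):
  t0 = d.(0 + 0) + d.b.0 → —d→ t1, —d→ t2
  t1 = 0 + 0 → (no moves)
  t2 = b.0 → —b→ t3
  t3 = 0 → (no moves)
Partition-refinement fixed point:
  B0 = {s0}
  B1 = {s1, s3, t1, t3}
  B2 = {s2}
  B3 = {t0}
  B4 = {t2}
s0 ∈ B0, t0 ∈ B3 → different blocks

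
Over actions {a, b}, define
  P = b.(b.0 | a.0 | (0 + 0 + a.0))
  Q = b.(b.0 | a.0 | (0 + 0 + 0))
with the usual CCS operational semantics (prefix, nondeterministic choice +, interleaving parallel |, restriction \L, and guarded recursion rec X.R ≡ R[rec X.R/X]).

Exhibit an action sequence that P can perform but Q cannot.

P's transition system — 9 states:
  u0 = b.(b.0 | a.0 | (0 + 0 + a.0)) :: -b-> u1
  u1 = b.0 | a.0 | (0 + 0 + a.0) :: -a-> u2, -a-> u3, -b-> u4
  u2 = b.0 | 0 | (0 + 0 + a.0) :: -a-> u5, -b-> u6
  u3 = b.0 | a.0 | 0 :: -a-> u5, -b-> u7
  u4 = 0 | a.0 | (0 + 0 + a.0) :: -a-> u6, -a-> u7
  u5 = b.0 | 0 | 0 :: -b-> u8
  u6 = 0 | 0 | (0 + 0 + a.0) :: -a-> u8
  u7 = 0 | a.0 | 0 :: -a-> u8
  u8 = 0 | 0 | 0 :: ∅
Q's transition system — 5 states:
  v0 = b.(b.0 | a.0 | (0 + 0 + 0)) :: -b-> v1
  v1 = b.0 | a.0 | (0 + 0 + 0) :: -a-> v2, -b-> v3
  v2 = b.0 | 0 | (0 + 0 + 0) :: -b-> v4
  v3 = 0 | a.0 | (0 + 0 + 0) :: -a-> v4
  v4 = 0 | 0 | (0 + 0 + 0) :: ∅
Trace ⟨baa⟩ through P, begin at {u0}:
  after b @ step 1: {u1}
  after a @ step 2: {u2, u3}
  after a @ step 3: {u5}
  — P admits the full trace.
Trace ⟨baa⟩ through Q, begin at {v0}:
  after b @ step 1: {v1}
  after a @ step 2: {v2}
  after a @ step 3: no successor for Q

baa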